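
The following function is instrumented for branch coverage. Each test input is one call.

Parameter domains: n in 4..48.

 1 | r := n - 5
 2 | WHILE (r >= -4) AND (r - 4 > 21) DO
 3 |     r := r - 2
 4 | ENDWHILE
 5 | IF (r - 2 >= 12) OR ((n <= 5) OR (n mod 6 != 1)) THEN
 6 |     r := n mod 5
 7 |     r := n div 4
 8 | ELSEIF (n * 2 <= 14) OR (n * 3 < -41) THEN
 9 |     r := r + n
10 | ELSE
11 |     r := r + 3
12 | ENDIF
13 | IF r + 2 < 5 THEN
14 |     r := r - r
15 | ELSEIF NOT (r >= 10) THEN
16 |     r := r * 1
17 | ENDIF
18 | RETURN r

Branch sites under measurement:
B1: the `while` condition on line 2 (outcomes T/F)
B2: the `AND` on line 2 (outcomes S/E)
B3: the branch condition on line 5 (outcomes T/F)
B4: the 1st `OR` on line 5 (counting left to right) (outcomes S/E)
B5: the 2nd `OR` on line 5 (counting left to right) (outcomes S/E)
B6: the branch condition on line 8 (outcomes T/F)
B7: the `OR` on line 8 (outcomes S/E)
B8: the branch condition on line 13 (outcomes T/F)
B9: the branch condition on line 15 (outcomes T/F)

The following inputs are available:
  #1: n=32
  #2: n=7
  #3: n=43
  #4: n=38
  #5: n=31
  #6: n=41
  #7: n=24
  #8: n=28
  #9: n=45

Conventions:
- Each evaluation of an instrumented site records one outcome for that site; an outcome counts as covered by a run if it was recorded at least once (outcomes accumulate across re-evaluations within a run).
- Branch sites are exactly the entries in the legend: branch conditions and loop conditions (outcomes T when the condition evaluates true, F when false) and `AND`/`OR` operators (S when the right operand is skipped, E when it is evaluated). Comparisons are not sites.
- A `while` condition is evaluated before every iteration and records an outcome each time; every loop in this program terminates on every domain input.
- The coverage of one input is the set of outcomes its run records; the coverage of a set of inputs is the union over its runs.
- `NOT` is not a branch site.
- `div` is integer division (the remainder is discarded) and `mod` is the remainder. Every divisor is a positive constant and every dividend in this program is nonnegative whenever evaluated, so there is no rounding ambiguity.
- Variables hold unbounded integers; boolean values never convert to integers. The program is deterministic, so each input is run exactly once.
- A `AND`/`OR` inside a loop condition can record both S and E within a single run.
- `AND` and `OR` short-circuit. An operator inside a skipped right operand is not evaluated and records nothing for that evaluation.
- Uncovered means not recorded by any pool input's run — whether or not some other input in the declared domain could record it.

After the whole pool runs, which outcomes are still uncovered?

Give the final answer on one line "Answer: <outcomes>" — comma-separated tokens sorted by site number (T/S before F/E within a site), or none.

input #1, n=32: outcomes B1=T, B1=F, B2=E, B3=T, B4=S, B8=F, B9=T
input #2, n=7: outcomes B1=F, B2=E, B3=F, B4=E, B5=E, B6=T, B7=S, B8=F, B9=T
input #3, n=43: outcomes B1=T, B1=F, B2=E, B3=T, B4=S, B8=F, B9=F
input #4, n=38: outcomes B1=T, B1=F, B2=E, B3=T, B4=S, B8=F, B9=T
input #5, n=31: outcomes B1=T, B1=F, B2=E, B3=T, B4=S, B8=F, B9=T
input #6, n=41: outcomes B1=T, B1=F, B2=E, B3=T, B4=S, B8=F, B9=F
input #7, n=24: outcomes B1=F, B2=E, B3=T, B4=S, B8=F, B9=T
input #8, n=28: outcomes B1=F, B2=E, B3=T, B4=S, B8=F, B9=T
input #9, n=45: outcomes B1=T, B1=F, B2=E, B3=T, B4=S, B8=F, B9=F
union over the pool: B1=T, B1=F, B2=E, B3=T, B3=F, B4=S, B4=E, B5=E, B6=T, B7=S, B8=F, B9=T, B9=F
uncovered (5 of 18): B2=S, B5=S, B6=F, B7=E, B8=T

Answer: B2=S, B5=S, B6=F, B7=E, B8=T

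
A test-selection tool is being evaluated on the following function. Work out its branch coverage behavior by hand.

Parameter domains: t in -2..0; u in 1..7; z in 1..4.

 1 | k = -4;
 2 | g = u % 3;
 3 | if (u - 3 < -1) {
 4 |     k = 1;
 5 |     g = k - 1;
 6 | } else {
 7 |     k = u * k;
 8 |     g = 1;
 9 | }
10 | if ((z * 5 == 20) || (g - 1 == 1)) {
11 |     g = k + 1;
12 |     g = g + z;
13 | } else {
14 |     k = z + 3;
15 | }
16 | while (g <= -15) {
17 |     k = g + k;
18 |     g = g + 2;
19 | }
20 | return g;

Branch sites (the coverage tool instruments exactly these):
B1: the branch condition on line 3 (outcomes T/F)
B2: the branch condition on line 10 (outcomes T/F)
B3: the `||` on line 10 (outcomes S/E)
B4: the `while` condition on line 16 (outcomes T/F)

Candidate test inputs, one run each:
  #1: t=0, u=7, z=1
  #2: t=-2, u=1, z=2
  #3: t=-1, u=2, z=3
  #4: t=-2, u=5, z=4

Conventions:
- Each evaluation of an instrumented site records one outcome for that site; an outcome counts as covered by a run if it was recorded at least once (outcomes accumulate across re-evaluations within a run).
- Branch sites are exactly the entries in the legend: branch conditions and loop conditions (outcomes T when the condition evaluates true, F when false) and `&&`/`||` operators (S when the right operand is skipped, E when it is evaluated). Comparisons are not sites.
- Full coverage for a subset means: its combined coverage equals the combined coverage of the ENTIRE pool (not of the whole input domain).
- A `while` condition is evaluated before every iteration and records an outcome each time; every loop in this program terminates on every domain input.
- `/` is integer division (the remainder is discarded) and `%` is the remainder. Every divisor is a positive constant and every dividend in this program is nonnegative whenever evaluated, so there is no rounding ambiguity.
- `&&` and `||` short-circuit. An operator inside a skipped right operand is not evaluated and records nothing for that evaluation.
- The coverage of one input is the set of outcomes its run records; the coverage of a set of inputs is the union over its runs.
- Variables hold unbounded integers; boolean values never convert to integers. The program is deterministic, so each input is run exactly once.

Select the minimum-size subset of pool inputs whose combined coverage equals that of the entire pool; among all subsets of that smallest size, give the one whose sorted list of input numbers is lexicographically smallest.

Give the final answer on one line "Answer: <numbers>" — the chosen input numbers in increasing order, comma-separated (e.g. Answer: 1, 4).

run #1 (t=0, u=7, z=1) runs B1->F, B3->E, B2->F, B4->F; records B1=F, B2=F, B3=E, B4=F
run #2 (t=-2, u=1, z=2) runs B1->T, B3->E, B2->F, B4->F; records B1=T, B2=F, B3=E, B4=F
run #3 (t=-1, u=2, z=3) runs B1->F, B3->E, B2->F, B4->F; records B1=F, B2=F, B3=E, B4=F
run #4 (t=-2, u=5, z=4) runs B1->F, B3->S, B2->T, B4->T, B4->F; records B1=F, B2=T, B3=S, B4=T, B4=F
pool-wide coverage (8 outcomes): B1=T, B1=F, B2=T, B2=F, B3=S, B3=E, B4=T, B4=F
every size-1 subset falls short of the 8 outcomes (best: 5/8)
inputs {2, 4} (size 2) cover everything; no size-2 subset with a lexicographically smaller index list covers all 8

Answer: 2, 4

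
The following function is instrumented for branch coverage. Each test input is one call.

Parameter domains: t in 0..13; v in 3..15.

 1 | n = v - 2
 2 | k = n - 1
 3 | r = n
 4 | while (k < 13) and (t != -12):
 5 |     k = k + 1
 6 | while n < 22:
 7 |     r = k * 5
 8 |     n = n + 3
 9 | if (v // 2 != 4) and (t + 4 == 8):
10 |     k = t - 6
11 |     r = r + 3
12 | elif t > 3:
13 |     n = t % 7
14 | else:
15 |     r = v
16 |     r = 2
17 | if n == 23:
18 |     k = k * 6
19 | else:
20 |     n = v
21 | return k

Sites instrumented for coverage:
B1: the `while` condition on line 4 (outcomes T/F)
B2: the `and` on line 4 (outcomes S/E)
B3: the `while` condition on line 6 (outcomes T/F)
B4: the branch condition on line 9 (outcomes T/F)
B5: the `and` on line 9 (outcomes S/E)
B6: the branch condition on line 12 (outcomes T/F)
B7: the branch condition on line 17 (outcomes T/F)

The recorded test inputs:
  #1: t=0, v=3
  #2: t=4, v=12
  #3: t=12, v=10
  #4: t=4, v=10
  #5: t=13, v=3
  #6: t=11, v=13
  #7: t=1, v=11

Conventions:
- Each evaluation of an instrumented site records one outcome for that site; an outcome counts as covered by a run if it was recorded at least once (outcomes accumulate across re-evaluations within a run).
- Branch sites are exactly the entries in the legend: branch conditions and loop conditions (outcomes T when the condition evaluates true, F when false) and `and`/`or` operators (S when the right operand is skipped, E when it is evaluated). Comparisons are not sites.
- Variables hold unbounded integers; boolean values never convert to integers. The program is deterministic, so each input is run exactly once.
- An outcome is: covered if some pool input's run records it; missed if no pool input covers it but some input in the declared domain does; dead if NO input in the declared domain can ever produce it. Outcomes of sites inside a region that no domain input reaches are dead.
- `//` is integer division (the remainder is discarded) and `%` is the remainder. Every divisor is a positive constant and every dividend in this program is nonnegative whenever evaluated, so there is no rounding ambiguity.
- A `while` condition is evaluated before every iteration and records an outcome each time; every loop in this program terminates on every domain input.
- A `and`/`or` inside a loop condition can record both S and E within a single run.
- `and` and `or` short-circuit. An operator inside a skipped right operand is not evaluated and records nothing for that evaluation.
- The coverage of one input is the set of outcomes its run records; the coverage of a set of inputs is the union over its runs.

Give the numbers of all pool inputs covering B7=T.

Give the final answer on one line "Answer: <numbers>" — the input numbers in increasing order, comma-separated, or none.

input #1 (t=0, v=3): never hits B7=T
input #2 (t=4, v=12): never hits B7=T
input #3 (t=12, v=10): never hits B7=T
input #4 (t=4, v=10): hits B7=T
input #5 (t=13, v=3): never hits B7=T
input #6 (t=11, v=13): never hits B7=T
input #7 (t=1, v=11): never hits B7=T

Answer: 4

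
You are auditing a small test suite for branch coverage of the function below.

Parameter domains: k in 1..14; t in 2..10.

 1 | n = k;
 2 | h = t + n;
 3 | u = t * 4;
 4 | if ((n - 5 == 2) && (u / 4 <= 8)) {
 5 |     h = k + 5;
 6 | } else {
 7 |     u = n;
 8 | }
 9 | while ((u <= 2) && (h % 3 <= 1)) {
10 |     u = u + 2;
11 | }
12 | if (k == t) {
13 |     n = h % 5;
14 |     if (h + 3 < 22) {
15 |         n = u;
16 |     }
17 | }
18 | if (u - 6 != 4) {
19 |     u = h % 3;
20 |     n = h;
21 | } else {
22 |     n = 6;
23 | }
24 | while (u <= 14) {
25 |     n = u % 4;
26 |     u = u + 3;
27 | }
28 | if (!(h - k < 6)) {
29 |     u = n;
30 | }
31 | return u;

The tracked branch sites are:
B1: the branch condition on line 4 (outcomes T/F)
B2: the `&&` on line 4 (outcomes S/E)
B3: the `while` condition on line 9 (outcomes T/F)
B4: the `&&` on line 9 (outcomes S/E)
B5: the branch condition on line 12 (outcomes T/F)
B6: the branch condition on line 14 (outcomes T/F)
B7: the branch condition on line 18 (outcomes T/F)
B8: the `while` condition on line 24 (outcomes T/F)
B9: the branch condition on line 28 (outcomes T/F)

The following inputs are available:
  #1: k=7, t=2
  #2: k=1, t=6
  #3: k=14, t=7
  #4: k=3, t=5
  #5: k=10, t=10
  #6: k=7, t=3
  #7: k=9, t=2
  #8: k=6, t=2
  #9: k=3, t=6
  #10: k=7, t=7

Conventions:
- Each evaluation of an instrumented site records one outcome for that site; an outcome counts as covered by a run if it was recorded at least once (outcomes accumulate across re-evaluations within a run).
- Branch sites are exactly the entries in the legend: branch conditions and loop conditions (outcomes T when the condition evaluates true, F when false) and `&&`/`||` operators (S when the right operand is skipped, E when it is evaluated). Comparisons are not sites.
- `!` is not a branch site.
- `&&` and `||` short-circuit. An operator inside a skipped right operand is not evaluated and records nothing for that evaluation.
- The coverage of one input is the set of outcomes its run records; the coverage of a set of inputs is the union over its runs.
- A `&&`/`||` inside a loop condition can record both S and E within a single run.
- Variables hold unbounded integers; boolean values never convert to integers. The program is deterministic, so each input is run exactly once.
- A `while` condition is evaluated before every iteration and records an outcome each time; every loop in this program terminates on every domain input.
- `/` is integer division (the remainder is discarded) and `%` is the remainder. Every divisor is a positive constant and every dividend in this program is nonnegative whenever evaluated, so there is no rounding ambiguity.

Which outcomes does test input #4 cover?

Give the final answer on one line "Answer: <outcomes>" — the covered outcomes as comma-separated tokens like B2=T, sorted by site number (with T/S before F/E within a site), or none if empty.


Simulating input #4 (k=3, t=5) step by step:
  B2->S, B1->F, B4->S, B3->F, B5->F, B7->T, B8->T, B8->T, B8->T, B8->T
  B8->T, B8->F, B9->F
distinct outcomes covered: B1=F, B2=S, B3=F, B4=S, B5=F, B7=T, B8=T, B8=F, B9=F
Answer: B1=F, B2=S, B3=F, B4=S, B5=F, B7=T, B8=T, B8=F, B9=F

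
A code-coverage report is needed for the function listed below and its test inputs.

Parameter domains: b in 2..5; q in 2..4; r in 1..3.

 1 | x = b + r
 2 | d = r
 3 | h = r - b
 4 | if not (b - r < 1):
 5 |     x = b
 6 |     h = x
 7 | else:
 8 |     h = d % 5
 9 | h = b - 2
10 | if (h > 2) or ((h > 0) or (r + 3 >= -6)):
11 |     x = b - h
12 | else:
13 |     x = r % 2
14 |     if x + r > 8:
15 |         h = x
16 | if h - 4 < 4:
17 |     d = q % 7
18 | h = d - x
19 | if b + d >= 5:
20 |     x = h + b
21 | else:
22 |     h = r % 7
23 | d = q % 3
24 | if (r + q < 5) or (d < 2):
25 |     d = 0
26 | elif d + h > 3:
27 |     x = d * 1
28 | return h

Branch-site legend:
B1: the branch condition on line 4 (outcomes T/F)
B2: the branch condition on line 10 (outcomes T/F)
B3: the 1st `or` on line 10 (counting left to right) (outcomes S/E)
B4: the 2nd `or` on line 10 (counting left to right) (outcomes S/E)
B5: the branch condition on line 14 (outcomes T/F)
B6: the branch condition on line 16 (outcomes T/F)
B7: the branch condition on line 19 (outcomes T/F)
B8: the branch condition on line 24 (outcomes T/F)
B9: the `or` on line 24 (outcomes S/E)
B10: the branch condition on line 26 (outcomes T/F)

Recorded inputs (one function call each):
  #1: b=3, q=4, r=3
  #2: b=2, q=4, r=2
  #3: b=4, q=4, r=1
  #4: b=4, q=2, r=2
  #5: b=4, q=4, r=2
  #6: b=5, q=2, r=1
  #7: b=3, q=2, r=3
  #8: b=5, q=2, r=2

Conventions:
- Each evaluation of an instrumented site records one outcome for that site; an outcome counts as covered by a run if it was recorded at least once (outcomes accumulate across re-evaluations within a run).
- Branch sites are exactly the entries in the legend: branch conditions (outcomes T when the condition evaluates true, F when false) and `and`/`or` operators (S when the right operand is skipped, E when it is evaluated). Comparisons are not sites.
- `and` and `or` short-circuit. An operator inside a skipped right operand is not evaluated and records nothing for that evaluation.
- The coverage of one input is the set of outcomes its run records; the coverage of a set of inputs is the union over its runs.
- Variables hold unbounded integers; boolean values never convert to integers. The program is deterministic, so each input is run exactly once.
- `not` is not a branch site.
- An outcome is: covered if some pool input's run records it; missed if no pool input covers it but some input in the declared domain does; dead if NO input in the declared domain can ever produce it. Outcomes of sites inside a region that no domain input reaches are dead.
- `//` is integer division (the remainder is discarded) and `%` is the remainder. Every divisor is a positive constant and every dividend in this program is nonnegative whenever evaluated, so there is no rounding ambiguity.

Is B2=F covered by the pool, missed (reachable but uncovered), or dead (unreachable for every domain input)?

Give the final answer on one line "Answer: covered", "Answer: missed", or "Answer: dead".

no pool input records B2=F
checking all 36 inputs in the declared domain: B2=F is never recorded -> dead

Answer: dead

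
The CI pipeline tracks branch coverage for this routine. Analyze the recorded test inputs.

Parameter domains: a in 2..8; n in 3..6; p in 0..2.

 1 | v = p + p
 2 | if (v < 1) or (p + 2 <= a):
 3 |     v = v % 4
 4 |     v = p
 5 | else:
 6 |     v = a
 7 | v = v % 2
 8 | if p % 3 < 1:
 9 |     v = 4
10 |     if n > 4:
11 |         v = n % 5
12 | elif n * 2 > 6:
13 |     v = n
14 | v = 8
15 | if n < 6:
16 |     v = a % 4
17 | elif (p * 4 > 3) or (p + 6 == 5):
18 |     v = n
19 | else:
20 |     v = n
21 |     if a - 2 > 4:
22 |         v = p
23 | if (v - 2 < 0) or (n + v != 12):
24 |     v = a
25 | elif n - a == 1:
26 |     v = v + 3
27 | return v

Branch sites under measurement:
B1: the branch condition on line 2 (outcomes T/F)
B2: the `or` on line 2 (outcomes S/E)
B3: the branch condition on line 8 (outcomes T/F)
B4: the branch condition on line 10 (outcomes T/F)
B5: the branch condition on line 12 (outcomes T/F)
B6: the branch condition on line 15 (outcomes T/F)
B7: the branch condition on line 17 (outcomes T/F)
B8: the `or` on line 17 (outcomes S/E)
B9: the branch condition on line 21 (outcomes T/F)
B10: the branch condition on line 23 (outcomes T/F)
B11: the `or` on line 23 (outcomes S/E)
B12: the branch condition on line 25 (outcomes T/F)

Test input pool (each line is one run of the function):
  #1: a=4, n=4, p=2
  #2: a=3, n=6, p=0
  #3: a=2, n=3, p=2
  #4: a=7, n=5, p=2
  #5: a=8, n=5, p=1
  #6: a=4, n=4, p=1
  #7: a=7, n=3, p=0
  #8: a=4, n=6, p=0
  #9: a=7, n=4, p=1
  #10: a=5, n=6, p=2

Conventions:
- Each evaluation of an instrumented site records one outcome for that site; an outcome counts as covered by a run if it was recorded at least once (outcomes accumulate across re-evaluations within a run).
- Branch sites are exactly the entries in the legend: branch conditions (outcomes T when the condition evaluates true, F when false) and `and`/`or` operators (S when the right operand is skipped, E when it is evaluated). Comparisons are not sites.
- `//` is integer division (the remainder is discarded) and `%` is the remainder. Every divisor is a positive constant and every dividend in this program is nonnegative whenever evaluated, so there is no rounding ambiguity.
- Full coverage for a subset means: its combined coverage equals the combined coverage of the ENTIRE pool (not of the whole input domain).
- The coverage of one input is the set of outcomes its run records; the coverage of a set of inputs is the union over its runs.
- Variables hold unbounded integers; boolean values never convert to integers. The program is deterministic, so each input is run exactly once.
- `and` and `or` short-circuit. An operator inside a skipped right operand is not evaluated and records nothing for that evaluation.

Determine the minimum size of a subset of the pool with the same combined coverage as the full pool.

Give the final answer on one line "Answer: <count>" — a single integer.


#1 (a=4, n=4, p=2) -> covered: B1=T, B2=E, B3=F, B5=T, B6=T, B10=T, B11=S
#2 (a=3, n=6, p=0) -> covered: B1=T, B2=S, B3=T, B4=T, B6=F, B7=F, B8=E, B9=F, B10=F, B11=E, B12=F
#3 (a=2, n=3, p=2) -> covered: B1=F, B2=E, B3=F, B5=F, B6=T, B10=T, B11=E
#4 (a=7, n=5, p=2) -> covered: B1=T, B2=E, B3=F, B5=T, B6=T, B10=T, B11=E
#5 (a=8, n=5, p=1) -> covered: B1=T, B2=E, B3=F, B5=T, B6=T, B10=T, B11=S
#6 (a=4, n=4, p=1) -> covered: B1=T, B2=E, B3=F, B5=T, B6=T, B10=T, B11=S
#7 (a=7, n=3, p=0) -> covered: B1=T, B2=S, B3=T, B4=F, B6=T, B10=T, B11=E
#8 (a=4, n=6, p=0) -> covered: B1=T, B2=S, B3=T, B4=T, B6=F, B7=F, B8=E, B9=F, B10=F, B11=E, B12=F
#9 (a=7, n=4, p=1) -> covered: B1=T, B2=E, B3=F, B5=T, B6=T, B10=T, B11=E
#10 (a=5, n=6, p=2) -> covered: B1=T, B2=E, B3=F, B5=T, B6=F, B7=T, B8=S, B10=F, B11=E, B12=T
together the pool reaches 23 outcomes: B1=T, B1=F, B2=S, B2=E, B3=T, B3=F, B4=T, B4=F, B5=T, B5=F, B6=T, B6=F, B7=T, B7=F, B8=S, B8=E, B9=F, B10=T, B10=F, B11=S, B11=E, B12=T, B12=F
every size-1 subset falls short of the 23 outcomes (best: 11/23)
every size-2 subset falls short of the 23 outcomes (best: 17/23)
every size-3 subset falls short of the 23 outcomes (best: 21/23)
every size-4 subset falls short of the 23 outcomes (best: 22/23)
size 5: inputs {1, 2, 3, 7, 10} cover all 23 outcomes, and no lexicographically smaller subset of this size does
Answer: 5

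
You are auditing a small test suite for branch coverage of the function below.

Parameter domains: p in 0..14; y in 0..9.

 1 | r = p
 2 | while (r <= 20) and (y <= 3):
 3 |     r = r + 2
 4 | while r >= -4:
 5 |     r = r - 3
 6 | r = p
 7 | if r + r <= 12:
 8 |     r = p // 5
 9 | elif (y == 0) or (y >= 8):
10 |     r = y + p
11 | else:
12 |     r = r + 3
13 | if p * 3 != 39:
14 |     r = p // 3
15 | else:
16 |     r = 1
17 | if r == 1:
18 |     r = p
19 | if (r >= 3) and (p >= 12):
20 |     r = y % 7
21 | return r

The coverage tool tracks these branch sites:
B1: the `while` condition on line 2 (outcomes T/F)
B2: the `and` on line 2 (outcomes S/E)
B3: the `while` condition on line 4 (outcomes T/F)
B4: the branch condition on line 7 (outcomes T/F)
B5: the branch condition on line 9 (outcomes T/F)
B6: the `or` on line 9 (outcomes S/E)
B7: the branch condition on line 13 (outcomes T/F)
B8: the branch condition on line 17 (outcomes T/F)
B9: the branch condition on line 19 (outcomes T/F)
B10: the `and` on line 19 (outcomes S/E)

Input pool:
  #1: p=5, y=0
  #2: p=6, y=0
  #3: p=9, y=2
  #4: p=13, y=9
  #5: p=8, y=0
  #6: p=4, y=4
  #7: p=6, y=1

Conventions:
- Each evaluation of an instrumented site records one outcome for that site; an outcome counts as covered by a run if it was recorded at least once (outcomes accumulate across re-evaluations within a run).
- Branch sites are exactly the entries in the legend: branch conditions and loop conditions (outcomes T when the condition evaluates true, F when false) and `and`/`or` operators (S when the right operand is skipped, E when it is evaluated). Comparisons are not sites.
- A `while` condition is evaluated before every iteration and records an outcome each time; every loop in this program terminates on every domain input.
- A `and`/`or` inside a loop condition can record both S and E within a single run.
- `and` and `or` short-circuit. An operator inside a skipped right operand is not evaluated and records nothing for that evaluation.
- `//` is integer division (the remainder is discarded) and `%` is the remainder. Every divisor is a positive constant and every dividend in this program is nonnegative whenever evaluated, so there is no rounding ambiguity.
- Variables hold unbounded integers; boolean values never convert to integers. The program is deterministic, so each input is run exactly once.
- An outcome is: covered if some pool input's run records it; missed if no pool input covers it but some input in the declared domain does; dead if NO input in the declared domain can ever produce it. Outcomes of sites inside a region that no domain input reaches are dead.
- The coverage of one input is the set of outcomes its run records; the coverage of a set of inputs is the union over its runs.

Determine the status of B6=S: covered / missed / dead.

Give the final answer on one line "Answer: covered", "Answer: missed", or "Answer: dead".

B6=S is recorded by pool input(s) 5 -> covered

Answer: covered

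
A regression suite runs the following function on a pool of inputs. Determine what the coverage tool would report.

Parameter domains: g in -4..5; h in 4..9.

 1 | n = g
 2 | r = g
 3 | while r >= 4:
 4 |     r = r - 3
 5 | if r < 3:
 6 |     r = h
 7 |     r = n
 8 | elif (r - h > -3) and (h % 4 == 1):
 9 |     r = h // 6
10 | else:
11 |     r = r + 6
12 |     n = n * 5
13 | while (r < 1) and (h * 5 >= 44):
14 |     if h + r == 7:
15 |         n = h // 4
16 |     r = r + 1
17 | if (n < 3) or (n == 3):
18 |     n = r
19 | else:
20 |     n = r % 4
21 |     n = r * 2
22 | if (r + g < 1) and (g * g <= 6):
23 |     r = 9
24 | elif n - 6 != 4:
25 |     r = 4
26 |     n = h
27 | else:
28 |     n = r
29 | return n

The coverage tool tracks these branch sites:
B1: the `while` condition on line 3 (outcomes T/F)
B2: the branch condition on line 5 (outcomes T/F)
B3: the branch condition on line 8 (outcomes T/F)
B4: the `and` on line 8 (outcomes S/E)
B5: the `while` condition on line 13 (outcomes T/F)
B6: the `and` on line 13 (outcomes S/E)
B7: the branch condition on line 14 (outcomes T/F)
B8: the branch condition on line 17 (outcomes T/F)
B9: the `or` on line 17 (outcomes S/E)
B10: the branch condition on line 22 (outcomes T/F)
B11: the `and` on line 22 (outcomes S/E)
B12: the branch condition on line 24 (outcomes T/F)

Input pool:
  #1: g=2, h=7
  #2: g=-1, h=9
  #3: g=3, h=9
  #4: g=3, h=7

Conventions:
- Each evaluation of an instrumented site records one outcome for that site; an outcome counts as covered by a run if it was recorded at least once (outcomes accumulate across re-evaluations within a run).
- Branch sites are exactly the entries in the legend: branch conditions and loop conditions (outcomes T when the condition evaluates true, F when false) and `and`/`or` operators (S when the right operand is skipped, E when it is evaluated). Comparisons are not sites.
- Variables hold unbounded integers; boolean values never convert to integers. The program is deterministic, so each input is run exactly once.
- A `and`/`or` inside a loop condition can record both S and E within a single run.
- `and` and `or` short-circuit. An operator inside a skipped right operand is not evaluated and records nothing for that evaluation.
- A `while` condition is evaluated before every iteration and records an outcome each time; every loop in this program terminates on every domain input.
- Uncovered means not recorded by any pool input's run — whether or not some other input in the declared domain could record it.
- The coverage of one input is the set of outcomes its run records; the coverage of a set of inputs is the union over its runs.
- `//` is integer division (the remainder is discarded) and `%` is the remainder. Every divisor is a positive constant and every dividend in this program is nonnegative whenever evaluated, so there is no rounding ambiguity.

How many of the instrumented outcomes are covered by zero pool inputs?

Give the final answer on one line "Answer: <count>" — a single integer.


run #1 (g=2, h=7) runs B1->F, B2->T, B6->S, B5->F, B9->S, B8->T, B11->S, B10->F, B12->T; records B1=F, B2=T, B5=F, B6=S, B8=T, B9=S, B10=F, B11=S, B12=T
run #2 (g=-1, h=9) runs B1->F, B2->T, B6->E, B5->T, B7->F, B6->E, B5->T, B7->F, B6->S, B5->F, B9->S, B8->T, B11->E, B10->T; records B1=F, B2=T, B5=T, B5=F, B6=S, B6=E, B7=F, B8=T, B9=S, B10=T, B11=E
run #3 (g=3, h=9) runs B1->F, B2->F, B4->S, B3->F, B6->S, B5->F, B9->E, B8->F, B11->S, B10->F, B12->T; records B1=F, B2=F, B3=F, B4=S, B5=F, B6=S, B8=F, B9=E, B10=F, B11=S, B12=T
run #4 (g=3, h=7) runs B1->F, B2->F, B4->S, B3->F, B6->S, B5->F, B9->E, B8->F, B11->S, B10->F, B12->T; records B1=F, B2=F, B3=F, B4=S, B5=F, B6=S, B8=F, B9=E, B10=F, B11=S, B12=T
union over the pool: B1=F, B2=T, B2=F, B3=F, B4=S, B5=T, B5=F, B6=S, B6=E, B7=F, B8=T, B8=F, B9=S, B9=E, B10=T, B10=F, B11=S, B11=E, B12=T
uncovered (5 of 24): B1=T, B3=T, B4=E, B7=T, B12=F
Answer: 5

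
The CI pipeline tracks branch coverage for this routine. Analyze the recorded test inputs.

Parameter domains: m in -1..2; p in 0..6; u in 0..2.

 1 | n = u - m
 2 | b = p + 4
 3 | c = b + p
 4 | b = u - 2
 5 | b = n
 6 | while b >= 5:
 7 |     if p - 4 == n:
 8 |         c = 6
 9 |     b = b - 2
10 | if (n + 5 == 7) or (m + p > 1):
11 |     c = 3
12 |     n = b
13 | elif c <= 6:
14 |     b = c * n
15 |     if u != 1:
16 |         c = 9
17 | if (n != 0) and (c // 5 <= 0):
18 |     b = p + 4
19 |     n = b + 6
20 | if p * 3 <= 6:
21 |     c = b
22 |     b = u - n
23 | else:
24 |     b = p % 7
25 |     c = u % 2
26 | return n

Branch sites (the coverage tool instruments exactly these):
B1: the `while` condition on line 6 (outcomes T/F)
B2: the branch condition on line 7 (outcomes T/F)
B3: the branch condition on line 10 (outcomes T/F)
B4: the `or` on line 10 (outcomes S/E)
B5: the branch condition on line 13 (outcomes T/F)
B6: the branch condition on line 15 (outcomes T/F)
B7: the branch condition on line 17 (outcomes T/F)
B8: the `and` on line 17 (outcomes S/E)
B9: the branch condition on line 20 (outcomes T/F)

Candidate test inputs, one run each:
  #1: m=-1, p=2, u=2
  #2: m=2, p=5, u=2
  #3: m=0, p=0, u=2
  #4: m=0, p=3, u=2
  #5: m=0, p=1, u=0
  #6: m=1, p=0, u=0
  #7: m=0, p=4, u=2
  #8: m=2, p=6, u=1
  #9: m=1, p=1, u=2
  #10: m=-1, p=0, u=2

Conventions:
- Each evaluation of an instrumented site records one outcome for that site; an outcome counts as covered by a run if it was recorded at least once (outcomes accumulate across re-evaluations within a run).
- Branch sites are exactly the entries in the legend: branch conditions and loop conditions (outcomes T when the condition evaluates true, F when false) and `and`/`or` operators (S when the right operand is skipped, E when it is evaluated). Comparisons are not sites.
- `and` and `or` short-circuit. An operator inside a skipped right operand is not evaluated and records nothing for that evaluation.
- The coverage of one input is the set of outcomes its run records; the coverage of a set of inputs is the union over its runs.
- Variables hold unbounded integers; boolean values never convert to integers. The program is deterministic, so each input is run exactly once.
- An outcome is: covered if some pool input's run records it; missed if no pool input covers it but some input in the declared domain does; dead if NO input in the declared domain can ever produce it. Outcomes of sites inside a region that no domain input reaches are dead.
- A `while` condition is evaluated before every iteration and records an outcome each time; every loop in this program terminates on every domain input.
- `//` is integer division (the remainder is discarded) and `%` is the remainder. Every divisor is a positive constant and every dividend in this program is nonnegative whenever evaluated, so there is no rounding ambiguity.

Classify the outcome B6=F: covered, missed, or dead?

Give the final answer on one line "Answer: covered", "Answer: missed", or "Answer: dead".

no pool input records B6=F
but domain input (m=0, p=0, u=1) does record it -> reachable, so missed

Answer: missed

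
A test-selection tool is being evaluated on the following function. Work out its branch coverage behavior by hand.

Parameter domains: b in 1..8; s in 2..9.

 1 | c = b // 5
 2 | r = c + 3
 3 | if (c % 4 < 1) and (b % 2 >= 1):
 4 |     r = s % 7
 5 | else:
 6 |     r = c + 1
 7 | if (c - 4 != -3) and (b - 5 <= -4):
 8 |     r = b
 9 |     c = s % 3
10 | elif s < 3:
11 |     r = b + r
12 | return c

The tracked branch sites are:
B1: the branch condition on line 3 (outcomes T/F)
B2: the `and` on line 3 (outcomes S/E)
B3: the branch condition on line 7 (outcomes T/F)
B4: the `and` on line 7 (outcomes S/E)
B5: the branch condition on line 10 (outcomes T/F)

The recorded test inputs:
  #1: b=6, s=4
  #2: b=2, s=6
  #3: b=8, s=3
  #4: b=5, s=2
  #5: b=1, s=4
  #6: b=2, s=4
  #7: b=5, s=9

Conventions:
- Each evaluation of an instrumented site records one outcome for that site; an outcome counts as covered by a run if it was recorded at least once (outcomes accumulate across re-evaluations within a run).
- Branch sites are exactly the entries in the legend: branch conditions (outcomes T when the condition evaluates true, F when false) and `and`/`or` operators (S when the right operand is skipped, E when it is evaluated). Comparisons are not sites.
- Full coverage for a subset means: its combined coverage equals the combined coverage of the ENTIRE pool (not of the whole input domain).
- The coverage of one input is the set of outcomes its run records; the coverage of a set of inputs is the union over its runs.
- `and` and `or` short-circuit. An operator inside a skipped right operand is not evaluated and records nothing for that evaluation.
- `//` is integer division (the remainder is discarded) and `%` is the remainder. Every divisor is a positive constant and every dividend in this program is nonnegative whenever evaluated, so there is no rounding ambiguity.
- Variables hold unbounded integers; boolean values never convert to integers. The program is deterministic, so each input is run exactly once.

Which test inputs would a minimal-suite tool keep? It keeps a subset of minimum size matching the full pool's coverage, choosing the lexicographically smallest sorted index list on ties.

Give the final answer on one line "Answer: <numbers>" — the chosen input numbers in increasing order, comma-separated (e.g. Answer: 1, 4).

test 1 (b=6, s=4) hits B1=F, B2=S, B3=F, B4=S, B5=F
test 2 (b=2, s=6) hits B1=F, B2=E, B3=F, B4=E, B5=F
test 3 (b=8, s=3) hits B1=F, B2=S, B3=F, B4=S, B5=F
test 4 (b=5, s=2) hits B1=F, B2=S, B3=F, B4=S, B5=T
test 5 (b=1, s=4) hits B1=T, B2=E, B3=T, B4=E
test 6 (b=2, s=4) hits B1=F, B2=E, B3=F, B4=E, B5=F
test 7 (b=5, s=9) hits B1=F, B2=S, B3=F, B4=S, B5=F
the full pool covers 10 outcomes: B1=T, B1=F, B2=S, B2=E, B3=T, B3=F, B4=S, B4=E, B5=T, B5=F
size 1 is not enough: best union over all size-1 subsets is 5/10
size 2 is not enough: best union over all size-2 subsets is 9/10
at size 3, {1, 4, 5} reaches all 10 outcomes; every lexicographically earlier size-3 subset fails

Answer: 1, 4, 5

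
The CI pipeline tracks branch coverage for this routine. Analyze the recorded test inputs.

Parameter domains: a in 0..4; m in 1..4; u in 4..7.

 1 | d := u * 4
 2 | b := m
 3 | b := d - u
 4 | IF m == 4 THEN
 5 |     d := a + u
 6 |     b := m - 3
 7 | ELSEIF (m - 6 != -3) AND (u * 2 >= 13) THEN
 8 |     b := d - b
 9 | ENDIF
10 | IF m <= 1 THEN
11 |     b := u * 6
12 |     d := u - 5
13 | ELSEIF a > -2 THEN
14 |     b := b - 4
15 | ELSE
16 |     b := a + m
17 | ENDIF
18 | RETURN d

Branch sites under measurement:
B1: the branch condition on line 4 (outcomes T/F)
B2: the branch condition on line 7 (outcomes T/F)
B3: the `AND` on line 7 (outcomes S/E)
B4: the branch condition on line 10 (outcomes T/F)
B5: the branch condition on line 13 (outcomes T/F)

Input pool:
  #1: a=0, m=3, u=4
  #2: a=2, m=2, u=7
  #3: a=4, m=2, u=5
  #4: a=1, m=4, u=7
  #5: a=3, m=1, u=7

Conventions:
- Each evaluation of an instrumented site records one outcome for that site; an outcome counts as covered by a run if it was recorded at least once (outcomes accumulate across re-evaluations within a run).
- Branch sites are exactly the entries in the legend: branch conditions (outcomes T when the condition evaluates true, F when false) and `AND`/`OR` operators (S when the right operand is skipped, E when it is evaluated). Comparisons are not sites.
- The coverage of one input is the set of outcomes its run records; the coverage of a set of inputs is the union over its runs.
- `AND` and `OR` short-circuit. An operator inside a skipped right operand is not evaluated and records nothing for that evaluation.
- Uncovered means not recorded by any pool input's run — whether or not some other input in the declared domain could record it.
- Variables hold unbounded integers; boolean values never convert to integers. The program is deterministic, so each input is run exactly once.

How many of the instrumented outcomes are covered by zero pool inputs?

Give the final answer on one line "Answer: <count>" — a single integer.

input #1, a=0, m=3, u=4: events B1->F, B3->S, B2->F, B4->F, B5->T; outcomes B1=F, B2=F, B3=S, B4=F, B5=T
input #2, a=2, m=2, u=7: events B1->F, B3->E, B2->T, B4->F, B5->T; outcomes B1=F, B2=T, B3=E, B4=F, B5=T
input #3, a=4, m=2, u=5: events B1->F, B3->E, B2->F, B4->F, B5->T; outcomes B1=F, B2=F, B3=E, B4=F, B5=T
input #4, a=1, m=4, u=7: events B1->T, B4->F, B5->T; outcomes B1=T, B4=F, B5=T
input #5, a=3, m=1, u=7: events B1->F, B3->E, B2->T, B4->T; outcomes B1=F, B2=T, B3=E, B4=T
union over the pool: B1=T, B1=F, B2=T, B2=F, B3=S, B3=E, B4=T, B4=F, B5=T
uncovered (1 of 10): B5=F

Answer: 1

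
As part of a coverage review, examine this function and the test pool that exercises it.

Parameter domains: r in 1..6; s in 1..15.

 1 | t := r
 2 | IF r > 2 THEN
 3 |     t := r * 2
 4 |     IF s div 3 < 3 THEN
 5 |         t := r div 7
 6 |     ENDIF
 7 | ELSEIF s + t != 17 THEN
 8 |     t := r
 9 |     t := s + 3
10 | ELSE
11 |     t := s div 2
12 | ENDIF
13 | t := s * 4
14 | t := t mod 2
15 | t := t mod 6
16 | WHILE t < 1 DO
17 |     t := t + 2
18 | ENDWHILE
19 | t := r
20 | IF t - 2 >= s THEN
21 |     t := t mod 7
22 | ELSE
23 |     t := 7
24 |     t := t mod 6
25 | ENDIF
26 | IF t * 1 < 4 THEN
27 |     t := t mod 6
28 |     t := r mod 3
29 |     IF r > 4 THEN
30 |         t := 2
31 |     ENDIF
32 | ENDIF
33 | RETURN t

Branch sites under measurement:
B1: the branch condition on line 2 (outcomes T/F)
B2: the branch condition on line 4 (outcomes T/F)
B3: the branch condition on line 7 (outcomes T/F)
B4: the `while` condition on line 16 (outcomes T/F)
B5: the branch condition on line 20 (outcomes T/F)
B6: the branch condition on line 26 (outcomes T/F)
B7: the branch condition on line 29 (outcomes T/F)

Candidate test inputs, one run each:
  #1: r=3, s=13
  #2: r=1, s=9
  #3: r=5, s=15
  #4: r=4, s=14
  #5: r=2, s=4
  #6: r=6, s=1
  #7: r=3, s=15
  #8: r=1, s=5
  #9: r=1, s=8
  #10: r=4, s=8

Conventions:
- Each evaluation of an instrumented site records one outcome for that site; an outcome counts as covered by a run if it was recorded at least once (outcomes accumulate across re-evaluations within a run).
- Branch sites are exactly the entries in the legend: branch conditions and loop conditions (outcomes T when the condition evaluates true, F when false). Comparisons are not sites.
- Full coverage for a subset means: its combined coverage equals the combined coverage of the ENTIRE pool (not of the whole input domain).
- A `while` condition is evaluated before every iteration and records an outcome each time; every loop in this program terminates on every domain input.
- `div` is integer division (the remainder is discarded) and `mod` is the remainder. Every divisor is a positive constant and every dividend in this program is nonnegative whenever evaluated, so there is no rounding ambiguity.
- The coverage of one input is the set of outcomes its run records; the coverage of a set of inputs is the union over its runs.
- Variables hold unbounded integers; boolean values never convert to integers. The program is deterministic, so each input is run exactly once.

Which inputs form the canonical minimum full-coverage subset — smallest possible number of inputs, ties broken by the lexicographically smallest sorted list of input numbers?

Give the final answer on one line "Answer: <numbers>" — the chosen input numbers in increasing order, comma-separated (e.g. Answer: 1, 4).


run #1 (r=3, s=13) records B1=T, B2=F, B4=T, B4=F, B5=F, B6=T, B7=F
run #2 (r=1, s=9) records B1=F, B3=T, B4=T, B4=F, B5=F, B6=T, B7=F
run #3 (r=5, s=15) records B1=T, B2=F, B4=T, B4=F, B5=F, B6=T, B7=T
run #4 (r=4, s=14) records B1=T, B2=F, B4=T, B4=F, B5=F, B6=T, B7=F
run #5 (r=2, s=4) records B1=F, B3=T, B4=T, B4=F, B5=F, B6=T, B7=F
run #6 (r=6, s=1) records B1=T, B2=T, B4=T, B4=F, B5=T, B6=F
run #7 (r=3, s=15) records B1=T, B2=F, B4=T, B4=F, B5=F, B6=T, B7=F
run #8 (r=1, s=5) records B1=F, B3=T, B4=T, B4=F, B5=F, B6=T, B7=F
run #9 (r=1, s=8) records B1=F, B3=T, B4=T, B4=F, B5=F, B6=T, B7=F
run #10 (r=4, s=8) records B1=T, B2=T, B4=T, B4=F, B5=F, B6=T, B7=F
together the pool reaches 13 outcomes: B1=T, B1=F, B2=T, B2=F, B3=T, B4=T, B4=F, B5=T, B5=F, B6=T, B6=F, B7=T, B7=F
size 1 is not enough: best union over all size-1 subsets is 7/13
size 2 is not enough: best union over all size-2 subsets is 11/13
at size 3, {2, 3, 6} reaches all 13 outcomes; every lexicographically earlier size-3 subset fails
Answer: 2, 3, 6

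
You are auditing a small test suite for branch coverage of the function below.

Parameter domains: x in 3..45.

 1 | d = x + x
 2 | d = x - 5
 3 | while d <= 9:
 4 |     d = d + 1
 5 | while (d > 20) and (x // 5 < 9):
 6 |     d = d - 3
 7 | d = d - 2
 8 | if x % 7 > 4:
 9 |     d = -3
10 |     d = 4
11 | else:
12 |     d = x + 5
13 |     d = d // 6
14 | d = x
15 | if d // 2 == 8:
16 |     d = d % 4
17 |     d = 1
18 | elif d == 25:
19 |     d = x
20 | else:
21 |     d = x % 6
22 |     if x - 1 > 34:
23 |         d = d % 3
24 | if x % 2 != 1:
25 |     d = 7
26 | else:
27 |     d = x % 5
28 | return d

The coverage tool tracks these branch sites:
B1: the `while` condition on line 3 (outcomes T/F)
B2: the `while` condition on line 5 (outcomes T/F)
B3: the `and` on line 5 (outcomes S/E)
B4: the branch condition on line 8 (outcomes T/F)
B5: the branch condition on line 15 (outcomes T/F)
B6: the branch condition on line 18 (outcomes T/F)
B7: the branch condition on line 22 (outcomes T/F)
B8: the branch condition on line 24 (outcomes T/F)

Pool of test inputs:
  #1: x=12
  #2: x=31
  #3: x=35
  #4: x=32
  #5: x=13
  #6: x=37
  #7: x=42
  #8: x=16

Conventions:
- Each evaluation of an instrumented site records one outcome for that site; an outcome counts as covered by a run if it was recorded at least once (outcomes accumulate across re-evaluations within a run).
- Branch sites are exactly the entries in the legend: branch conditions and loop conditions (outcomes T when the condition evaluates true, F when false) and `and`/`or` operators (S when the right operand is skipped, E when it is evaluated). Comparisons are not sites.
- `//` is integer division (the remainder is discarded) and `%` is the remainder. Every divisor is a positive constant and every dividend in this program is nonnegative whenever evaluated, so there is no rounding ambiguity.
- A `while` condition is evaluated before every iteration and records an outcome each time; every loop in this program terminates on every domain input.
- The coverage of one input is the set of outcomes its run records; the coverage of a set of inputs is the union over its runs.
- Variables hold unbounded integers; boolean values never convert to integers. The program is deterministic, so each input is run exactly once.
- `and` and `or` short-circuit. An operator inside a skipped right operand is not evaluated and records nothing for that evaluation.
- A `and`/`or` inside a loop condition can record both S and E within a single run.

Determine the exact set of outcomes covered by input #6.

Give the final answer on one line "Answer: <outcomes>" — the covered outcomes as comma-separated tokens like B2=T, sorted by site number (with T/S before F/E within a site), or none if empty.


Event log for input #6 (x=37):
  B1->F, B3->E, B2->T, B3->E, B2->T, B3->E, B2->T, B3->E, B2->T, B3->S
  B2->F, B4->F, B5->F, B6->F, B7->T, B8->F
as a set, this run covers: B1=F, B2=T, B2=F, B3=S, B3=E, B4=F, B5=F, B6=F, B7=T, B8=F
Answer: B1=F, B2=T, B2=F, B3=S, B3=E, B4=F, B5=F, B6=F, B7=T, B8=F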